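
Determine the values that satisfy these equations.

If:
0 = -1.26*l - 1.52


Then:
l = -1.21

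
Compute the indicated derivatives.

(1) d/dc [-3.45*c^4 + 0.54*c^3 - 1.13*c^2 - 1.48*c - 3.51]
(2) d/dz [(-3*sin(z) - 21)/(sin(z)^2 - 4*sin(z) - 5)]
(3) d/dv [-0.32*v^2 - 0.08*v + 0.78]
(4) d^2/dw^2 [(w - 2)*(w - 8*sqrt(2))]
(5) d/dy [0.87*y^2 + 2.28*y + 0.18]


(1) = -13.8*c^3 + 1.62*c^2 - 2.26*c - 1.48
(2) = 3*(sin(z)^2 + 14*sin(z) - 23)*cos(z)/((sin(z) - 5)^2*(sin(z) + 1)^2)
(3) = -0.64*v - 0.08
(4) = 2
(5) = 1.74*y + 2.28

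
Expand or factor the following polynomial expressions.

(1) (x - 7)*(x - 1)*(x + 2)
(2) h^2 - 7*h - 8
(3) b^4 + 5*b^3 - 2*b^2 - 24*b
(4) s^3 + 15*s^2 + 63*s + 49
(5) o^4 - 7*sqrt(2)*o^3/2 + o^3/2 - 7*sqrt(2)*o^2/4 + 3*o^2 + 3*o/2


(1) = x^3 - 6*x^2 - 9*x + 14
(2) = (h - 8)*(h + 1)
(3) = b*(b - 2)*(b + 3)*(b + 4)
(4) = (s + 1)*(s + 7)^2
(5) = o*(o + 1/2)*(o - 3*sqrt(2))*(o - sqrt(2)/2)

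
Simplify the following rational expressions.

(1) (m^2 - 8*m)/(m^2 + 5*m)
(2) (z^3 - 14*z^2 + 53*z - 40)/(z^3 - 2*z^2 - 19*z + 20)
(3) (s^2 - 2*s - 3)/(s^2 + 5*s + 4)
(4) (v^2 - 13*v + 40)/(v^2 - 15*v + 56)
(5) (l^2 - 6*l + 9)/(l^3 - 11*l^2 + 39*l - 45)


(1) = (m - 8)/(m + 5)
(2) = (z - 8)/(z + 4)
(3) = (s - 3)/(s + 4)
(4) = (v - 5)/(v - 7)
(5) = 1/(l - 5)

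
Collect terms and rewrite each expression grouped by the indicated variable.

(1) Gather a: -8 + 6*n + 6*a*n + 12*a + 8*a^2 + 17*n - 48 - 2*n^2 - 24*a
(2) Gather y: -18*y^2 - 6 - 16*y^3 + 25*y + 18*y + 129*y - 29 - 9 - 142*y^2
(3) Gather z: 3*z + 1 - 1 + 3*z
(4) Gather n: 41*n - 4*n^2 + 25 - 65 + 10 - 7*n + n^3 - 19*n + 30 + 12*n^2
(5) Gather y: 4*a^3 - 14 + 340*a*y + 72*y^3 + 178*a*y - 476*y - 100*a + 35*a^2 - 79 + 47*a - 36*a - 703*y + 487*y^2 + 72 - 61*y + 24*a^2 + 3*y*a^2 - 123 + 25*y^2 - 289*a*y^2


(1) = 8*a^2 + a*(6*n - 12) - 2*n^2 + 23*n - 56
(2) = -16*y^3 - 160*y^2 + 172*y - 44
(3) = 6*z
(4) = n^3 + 8*n^2 + 15*n
(5) = 4*a^3 + 59*a^2 - 89*a + 72*y^3 + y^2*(512 - 289*a) + y*(3*a^2 + 518*a - 1240) - 144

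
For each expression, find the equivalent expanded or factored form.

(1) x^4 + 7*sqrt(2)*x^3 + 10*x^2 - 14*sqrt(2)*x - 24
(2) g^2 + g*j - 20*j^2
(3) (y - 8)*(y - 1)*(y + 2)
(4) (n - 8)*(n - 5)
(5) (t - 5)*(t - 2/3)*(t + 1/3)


(1) = (x - sqrt(2))*(x + sqrt(2))^2*(x + 6*sqrt(2))
(2) = (g - 4*j)*(g + 5*j)
(3) = y^3 - 7*y^2 - 10*y + 16
(4) = n^2 - 13*n + 40
(5) = t^3 - 16*t^2/3 + 13*t/9 + 10/9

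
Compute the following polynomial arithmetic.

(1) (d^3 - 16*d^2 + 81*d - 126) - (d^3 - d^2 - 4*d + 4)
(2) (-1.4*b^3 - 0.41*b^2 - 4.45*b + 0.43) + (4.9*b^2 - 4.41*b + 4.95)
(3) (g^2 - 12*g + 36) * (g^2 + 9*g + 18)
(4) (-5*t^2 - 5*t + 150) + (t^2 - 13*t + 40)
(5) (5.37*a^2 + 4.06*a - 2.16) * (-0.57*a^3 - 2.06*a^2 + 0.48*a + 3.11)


(1) = -15*d^2 + 85*d - 130
(2) = -1.4*b^3 + 4.49*b^2 - 8.86*b + 5.38
(3) = g^4 - 3*g^3 - 54*g^2 + 108*g + 648
(4) = -4*t^2 - 18*t + 190
(5) = -3.0609*a^5 - 13.3764*a^4 - 4.5548*a^3 + 23.0991*a^2 + 11.5898*a - 6.7176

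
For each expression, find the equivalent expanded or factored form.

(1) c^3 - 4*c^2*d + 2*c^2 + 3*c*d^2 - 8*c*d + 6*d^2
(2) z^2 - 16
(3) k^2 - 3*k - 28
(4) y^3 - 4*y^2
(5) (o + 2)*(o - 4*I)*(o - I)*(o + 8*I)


(1) = (c + 2)*(c - 3*d)*(c - d)
(2) = (z - 4)*(z + 4)
(3) = (k - 7)*(k + 4)
(4) = y^2*(y - 4)
(5) = o^4 + 2*o^3 + 3*I*o^3 + 36*o^2 + 6*I*o^2 + 72*o - 32*I*o - 64*I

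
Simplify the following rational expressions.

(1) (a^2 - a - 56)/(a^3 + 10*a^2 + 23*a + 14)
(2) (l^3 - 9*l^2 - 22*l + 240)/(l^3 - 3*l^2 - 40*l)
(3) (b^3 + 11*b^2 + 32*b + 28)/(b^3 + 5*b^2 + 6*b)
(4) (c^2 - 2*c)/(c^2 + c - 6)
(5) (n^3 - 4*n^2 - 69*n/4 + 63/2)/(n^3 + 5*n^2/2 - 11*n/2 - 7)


(1) = (a - 8)/(a^2 + 3*a + 2)
(2) = (l - 6)/l
(3) = (b^2 + 9*b + 14)/(b^2 + 3*b)
(4) = c/(c + 3)
(5) = (2*n^2 - 15*n + 18)/(2*n^2 - 2*n - 4)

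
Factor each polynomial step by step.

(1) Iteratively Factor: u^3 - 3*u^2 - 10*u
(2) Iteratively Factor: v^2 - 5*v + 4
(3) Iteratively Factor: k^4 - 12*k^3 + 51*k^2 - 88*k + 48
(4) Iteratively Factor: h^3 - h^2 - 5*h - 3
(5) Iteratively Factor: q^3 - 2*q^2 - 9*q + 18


(1) = (u)*(u^2 - 3*u - 10) = u*(u - 5)*(u + 2)
(2) = (v - 4)*(v - 1)
(3) = (k - 4)*(k^3 - 8*k^2 + 19*k - 12) = (k - 4)*(k - 1)*(k^2 - 7*k + 12) = (k - 4)*(k - 3)*(k - 1)*(k - 4)
(4) = (h - 3)*(h^2 + 2*h + 1) = (h - 3)*(h + 1)*(h + 1)
(5) = (q + 3)*(q^2 - 5*q + 6) = (q - 3)*(q + 3)*(q - 2)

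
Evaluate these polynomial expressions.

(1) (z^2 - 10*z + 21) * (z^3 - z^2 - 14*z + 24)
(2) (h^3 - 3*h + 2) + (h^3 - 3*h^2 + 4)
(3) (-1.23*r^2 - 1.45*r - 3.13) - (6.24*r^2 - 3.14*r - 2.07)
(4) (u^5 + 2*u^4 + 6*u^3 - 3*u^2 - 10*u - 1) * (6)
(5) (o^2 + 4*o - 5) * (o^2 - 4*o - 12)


(1) = z^5 - 11*z^4 + 17*z^3 + 143*z^2 - 534*z + 504
(2) = 2*h^3 - 3*h^2 - 3*h + 6
(3) = -7.47*r^2 + 1.69*r - 1.06
(4) = 6*u^5 + 12*u^4 + 36*u^3 - 18*u^2 - 60*u - 6
(5) = o^4 - 33*o^2 - 28*o + 60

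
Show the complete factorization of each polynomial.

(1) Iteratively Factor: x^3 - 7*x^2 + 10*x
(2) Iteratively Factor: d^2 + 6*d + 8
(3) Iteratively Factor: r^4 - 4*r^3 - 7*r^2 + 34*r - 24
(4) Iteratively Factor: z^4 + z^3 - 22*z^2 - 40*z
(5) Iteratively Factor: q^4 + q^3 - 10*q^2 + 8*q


(1) = (x - 5)*(x^2 - 2*x) = (x - 5)*(x - 2)*(x)
(2) = (d + 4)*(d + 2)
(3) = (r - 2)*(r^3 - 2*r^2 - 11*r + 12) = (r - 2)*(r - 1)*(r^2 - r - 12) = (r - 2)*(r - 1)*(r + 3)*(r - 4)
(4) = (z + 4)*(z^3 - 3*z^2 - 10*z) = (z + 2)*(z + 4)*(z^2 - 5*z) = (z - 5)*(z + 2)*(z + 4)*(z)
(5) = (q)*(q^3 + q^2 - 10*q + 8) = q*(q + 4)*(q^2 - 3*q + 2) = q*(q - 1)*(q + 4)*(q - 2)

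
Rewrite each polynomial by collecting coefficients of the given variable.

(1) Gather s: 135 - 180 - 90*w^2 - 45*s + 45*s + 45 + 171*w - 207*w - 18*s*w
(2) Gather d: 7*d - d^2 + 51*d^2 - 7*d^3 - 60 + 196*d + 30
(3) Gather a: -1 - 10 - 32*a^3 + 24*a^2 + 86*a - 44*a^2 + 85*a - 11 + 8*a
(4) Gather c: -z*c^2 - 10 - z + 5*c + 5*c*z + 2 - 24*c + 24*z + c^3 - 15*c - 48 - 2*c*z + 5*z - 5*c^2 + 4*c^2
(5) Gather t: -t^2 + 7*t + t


(1) = -18*s*w - 90*w^2 - 36*w
(2) = -7*d^3 + 50*d^2 + 203*d - 30
(3) = -32*a^3 - 20*a^2 + 179*a - 22
(4) = c^3 + c^2*(-z - 1) + c*(3*z - 34) + 28*z - 56
(5) = -t^2 + 8*t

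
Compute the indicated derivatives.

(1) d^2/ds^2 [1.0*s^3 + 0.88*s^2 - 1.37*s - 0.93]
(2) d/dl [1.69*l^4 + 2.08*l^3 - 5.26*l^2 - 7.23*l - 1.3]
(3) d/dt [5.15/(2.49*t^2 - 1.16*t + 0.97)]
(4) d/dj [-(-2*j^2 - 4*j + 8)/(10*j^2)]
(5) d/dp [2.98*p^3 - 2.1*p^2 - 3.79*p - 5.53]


(1) = 6.0*s + 1.76
(2) = 6.76*l^3 + 6.24*l^2 - 10.52*l - 7.23
(3) = (5.974 - 25.647*t)/(2.49*t^2 - 1.16*t + 0.97)^2
(4) = 2*(4 - j)/(5*j^3)
(5) = 8.94*p^2 - 4.2*p - 3.79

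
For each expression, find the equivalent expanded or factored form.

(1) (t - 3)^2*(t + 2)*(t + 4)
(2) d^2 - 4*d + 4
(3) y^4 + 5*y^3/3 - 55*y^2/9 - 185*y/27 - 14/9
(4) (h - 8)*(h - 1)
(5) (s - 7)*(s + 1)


(1) = t^4 - 19*t^2 + 6*t + 72
(2) = (d - 2)^2
(3) = (y - 7/3)*(y + 1/3)*(y + 2/3)*(y + 3)
(4) = h^2 - 9*h + 8
(5) = s^2 - 6*s - 7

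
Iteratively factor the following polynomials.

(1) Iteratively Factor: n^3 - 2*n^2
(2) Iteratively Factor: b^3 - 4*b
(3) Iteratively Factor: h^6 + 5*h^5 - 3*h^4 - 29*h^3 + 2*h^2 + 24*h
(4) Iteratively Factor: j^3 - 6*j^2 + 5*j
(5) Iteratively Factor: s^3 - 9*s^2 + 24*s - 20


(1) = (n)*(n^2 - 2*n) = n*(n - 2)*(n)
(2) = (b)*(b^2 - 4) = b*(b + 2)*(b - 2)
(3) = (h + 1)*(h^5 + 4*h^4 - 7*h^3 - 22*h^2 + 24*h) = (h + 1)*(h + 3)*(h^4 + h^3 - 10*h^2 + 8*h) = (h - 1)*(h + 1)*(h + 3)*(h^3 + 2*h^2 - 8*h) = (h - 2)*(h - 1)*(h + 1)*(h + 3)*(h^2 + 4*h) = h*(h - 2)*(h - 1)*(h + 1)*(h + 3)*(h + 4)
(4) = (j)*(j^2 - 6*j + 5) = j*(j - 5)*(j - 1)
(5) = (s - 5)*(s^2 - 4*s + 4) = (s - 5)*(s - 2)*(s - 2)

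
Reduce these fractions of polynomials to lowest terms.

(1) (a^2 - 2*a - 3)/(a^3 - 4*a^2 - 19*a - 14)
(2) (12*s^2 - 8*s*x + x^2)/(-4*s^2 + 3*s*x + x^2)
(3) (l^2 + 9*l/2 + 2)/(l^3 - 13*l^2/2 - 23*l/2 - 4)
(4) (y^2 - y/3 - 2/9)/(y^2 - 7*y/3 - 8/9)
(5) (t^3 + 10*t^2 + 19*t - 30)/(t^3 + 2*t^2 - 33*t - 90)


(1) = (a - 3)/(a^2 - 5*a - 14)
(2) = (12*s^2 - 8*s*x + x^2)/(-4*s^2 + 3*s*x + x^2)
(3) = (l + 4)/(l^2 - 7*l - 8)
(4) = (3*y - 2)/(3*y - 8)
(5) = (t^2 + 5*t - 6)/(t^2 - 3*t - 18)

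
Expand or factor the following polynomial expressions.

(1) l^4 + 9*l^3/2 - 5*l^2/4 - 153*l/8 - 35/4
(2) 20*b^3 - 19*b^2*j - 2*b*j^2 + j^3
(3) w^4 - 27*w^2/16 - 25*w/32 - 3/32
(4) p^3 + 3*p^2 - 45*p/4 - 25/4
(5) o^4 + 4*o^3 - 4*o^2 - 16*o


(1) = (l - 2)*(l + 1/2)*(l + 5/2)*(l + 7/2)
(2) = (-5*b + j)*(-b + j)*(4*b + j)
(3) = (w - 3/2)*(w + 1/4)^2*(w + 1)
(4) = (p - 5/2)*(p + 1/2)*(p + 5)
(5) = o*(o - 2)*(o + 2)*(o + 4)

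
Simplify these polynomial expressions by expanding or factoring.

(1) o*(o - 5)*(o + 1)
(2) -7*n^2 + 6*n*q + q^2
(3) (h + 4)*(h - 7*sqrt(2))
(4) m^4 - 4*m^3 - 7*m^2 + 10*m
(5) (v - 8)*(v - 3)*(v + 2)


(1) = o^3 - 4*o^2 - 5*o
(2) = (-n + q)*(7*n + q)
(3) = h^2 - 7*sqrt(2)*h + 4*h - 28*sqrt(2)
(4) = m*(m - 5)*(m - 1)*(m + 2)
(5) = v^3 - 9*v^2 + 2*v + 48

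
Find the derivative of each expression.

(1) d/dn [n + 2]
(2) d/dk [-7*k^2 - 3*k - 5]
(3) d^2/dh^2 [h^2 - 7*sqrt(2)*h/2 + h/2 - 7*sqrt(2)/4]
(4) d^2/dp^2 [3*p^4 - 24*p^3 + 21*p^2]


(1) = 1
(2) = -14*k - 3
(3) = 2
(4) = 36*p^2 - 144*p + 42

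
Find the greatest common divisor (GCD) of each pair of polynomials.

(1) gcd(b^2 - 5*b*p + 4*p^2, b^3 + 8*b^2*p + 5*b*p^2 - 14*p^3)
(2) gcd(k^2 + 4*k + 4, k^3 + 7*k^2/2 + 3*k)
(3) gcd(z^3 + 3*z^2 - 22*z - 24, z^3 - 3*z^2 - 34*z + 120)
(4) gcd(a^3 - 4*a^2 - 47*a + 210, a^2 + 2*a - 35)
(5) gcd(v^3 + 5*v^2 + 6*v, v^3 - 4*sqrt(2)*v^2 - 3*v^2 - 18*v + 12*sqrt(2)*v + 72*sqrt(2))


(1) = gcd((b - 4*p)*(b - p), (b - p)*(b + 2*p)*(b + 7*p)) = -b + p
(2) = gcd((k + 2)^2, k*(k + 3/2)*(k + 2)) = k + 2
(3) = z^2 + 2*z - 24
(4) = a^2 + 2*a - 35
(5) = gcd(v*(v + 2)*(v + 3), (v - 6)*(v + 3)*(v - 4*sqrt(2))) = v + 3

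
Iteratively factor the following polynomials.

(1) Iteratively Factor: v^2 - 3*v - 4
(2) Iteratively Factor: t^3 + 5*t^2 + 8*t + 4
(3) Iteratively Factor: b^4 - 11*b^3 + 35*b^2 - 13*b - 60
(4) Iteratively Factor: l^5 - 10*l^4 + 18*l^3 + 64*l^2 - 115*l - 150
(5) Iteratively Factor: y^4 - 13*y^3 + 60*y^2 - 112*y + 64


(1) = (v + 1)*(v - 4)
(2) = (t + 1)*(t^2 + 4*t + 4) = (t + 1)*(t + 2)*(t + 2)
(3) = (b - 4)*(b^3 - 7*b^2 + 7*b + 15) = (b - 5)*(b - 4)*(b^2 - 2*b - 3) = (b - 5)*(b - 4)*(b - 3)*(b + 1)
(4) = (l + 1)*(l^4 - 11*l^3 + 29*l^2 + 35*l - 150) = (l - 5)*(l + 1)*(l^3 - 6*l^2 - l + 30) = (l - 5)^2*(l + 1)*(l^2 - l - 6) = (l - 5)^2*(l - 3)*(l + 1)*(l + 2)
(5) = (y - 4)*(y^3 - 9*y^2 + 24*y - 16) = (y - 4)*(y - 1)*(y^2 - 8*y + 16) = (y - 4)^2*(y - 1)*(y - 4)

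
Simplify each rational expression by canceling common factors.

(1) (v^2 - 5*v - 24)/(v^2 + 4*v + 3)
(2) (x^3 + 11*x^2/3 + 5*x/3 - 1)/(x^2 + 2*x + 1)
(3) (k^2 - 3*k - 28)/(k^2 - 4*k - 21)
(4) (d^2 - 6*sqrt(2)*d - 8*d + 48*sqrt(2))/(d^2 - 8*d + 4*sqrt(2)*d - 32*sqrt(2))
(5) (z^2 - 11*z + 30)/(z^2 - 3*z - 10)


(1) = (v - 8)/(v + 1)
(2) = (3*x^2 + 8*x - 3)/(3*x + 3)
(3) = (k + 4)/(k + 3)
(4) = (d - 6*sqrt(2))/(d + 4*sqrt(2))
(5) = (z - 6)/(z + 2)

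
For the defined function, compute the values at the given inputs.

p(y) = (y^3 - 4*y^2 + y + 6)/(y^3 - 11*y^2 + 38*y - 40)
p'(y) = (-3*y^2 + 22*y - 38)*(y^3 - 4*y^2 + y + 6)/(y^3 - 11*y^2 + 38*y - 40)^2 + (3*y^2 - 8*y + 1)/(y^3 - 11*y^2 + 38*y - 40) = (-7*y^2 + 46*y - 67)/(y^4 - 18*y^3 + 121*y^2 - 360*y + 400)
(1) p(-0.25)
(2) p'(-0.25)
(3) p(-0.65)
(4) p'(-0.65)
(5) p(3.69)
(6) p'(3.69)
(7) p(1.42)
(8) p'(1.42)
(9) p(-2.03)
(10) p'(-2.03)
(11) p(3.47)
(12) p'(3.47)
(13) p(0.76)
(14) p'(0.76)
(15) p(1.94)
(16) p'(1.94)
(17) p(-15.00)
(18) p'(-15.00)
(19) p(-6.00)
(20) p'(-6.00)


(1) = -0.11
(2) = -0.16
(3) = -0.05
(4) = -0.14
(5) = 7.97
(6) = 45.04
(7) = -0.41
(8) = -0.19
(9) = 0.12
(10) = -0.11
(11) = 2.59
(12) = 12.67
(13) = -0.29
(14) = -0.19
(15) = -0.49
(16) = -0.10
(17) = 0.66
(18) = -0.02
(19) = 0.41
(20) = -0.05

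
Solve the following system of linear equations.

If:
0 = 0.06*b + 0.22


Then:
b = -3.67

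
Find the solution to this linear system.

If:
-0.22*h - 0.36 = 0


Then:
h = -1.64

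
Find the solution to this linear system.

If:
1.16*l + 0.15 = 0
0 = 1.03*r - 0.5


Then:
l = -0.13
r = 0.49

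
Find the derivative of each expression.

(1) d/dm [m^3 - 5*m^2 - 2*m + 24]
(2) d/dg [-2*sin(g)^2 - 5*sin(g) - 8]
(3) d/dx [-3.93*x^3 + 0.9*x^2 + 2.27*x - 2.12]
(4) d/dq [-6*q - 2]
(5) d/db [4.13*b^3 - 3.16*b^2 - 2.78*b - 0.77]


(1) = 3*m^2 - 10*m - 2
(2) = -(4*sin(g) + 5)*cos(g)
(3) = -11.79*x^2 + 1.8*x + 2.27
(4) = -6
(5) = 12.39*b^2 - 6.32*b - 2.78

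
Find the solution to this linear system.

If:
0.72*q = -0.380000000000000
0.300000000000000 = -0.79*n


Then:
n = -0.38
q = -0.53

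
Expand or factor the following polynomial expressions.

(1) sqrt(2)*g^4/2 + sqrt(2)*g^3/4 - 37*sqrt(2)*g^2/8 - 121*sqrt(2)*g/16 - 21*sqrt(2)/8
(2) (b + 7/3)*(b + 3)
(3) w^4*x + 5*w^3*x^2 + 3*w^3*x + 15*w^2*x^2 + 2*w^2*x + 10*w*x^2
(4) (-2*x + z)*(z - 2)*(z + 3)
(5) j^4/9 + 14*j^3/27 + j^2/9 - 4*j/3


(1) = (g/2 + 1)*(g - 7/2)*(g + 3/2)*(sqrt(2)*g + sqrt(2)/2)
(2) = b^2 + 16*b/3 + 7
(3) = w*(w + 2)*(w + 5*x)*(w*x + x)
(4) = -2*x*z^2 - 2*x*z + 12*x + z^3 + z^2 - 6*z
(5) = j*(j/3 + 1)^2*(j - 4/3)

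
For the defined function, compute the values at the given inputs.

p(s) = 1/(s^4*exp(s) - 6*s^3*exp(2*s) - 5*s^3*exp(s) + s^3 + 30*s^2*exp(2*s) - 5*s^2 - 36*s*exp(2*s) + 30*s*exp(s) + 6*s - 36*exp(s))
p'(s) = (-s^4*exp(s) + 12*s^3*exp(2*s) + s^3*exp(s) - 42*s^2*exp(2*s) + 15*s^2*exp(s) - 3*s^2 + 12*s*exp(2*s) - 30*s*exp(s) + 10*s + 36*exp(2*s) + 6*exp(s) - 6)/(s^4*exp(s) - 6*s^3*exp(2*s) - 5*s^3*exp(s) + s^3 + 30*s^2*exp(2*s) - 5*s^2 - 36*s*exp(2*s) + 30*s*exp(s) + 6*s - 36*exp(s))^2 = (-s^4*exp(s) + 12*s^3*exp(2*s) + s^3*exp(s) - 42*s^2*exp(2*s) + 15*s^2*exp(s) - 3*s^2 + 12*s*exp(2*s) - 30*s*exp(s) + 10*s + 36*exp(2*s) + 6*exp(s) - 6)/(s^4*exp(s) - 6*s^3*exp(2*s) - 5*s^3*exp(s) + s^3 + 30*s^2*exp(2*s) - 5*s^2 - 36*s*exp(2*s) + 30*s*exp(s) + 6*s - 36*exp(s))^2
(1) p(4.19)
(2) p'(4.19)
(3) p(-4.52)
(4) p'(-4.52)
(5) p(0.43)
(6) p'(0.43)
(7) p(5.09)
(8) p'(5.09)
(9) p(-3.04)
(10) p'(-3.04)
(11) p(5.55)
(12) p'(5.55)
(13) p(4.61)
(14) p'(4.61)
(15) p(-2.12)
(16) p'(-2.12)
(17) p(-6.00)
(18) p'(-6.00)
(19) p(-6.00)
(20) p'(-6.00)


(1) = -0.00
(2) = 0.00
(3) = -0.00
(4) = -0.00
(5) = -0.02
(6) = 0.02
(7) = -0.00
(8) = 0.00
(9) = -0.01
(10) = -0.01
(11) = -0.00
(12) = 0.00
(13) = -0.00
(14) = 0.00
(15) = -0.02
(16) = -0.02
(17) = -0.00
(18) = -0.00
(19) = -0.00
(20) = -0.00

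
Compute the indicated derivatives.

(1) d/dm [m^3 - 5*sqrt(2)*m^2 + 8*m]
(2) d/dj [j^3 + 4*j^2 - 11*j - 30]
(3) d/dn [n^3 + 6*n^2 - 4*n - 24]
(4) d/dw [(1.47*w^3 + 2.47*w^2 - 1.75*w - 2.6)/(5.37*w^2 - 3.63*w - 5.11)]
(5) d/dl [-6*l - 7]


(1) = 3*m^2 - 10*sqrt(2)*m + 8
(2) = 3*j^2 + 8*j - 11
(3) = 3*n^2 + 12*n - 4
(4) = (7.8939*w^4 - 10.6722*w^3 - 22.1037*w^2 + 2.6806*w - 0.4955)/(28.8369*w^4 - 38.9862*w^3 - 41.7045*w^2 + 37.0986*w + 26.1121)
(5) = -6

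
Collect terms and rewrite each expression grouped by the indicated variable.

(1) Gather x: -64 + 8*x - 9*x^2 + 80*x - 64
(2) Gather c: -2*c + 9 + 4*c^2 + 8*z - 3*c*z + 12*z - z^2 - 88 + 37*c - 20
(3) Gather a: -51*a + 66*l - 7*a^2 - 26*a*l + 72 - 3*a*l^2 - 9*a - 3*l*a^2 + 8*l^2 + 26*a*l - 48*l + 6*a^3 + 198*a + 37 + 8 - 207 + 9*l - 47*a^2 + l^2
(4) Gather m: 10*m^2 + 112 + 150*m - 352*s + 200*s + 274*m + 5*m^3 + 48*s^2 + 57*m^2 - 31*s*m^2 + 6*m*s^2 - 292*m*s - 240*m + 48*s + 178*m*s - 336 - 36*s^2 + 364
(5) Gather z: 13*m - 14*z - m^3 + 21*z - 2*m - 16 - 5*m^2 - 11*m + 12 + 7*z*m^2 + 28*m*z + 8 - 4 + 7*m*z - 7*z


(1) = -9*x^2 + 88*x - 128
(2) = 4*c^2 + c*(35 - 3*z) - z^2 + 20*z - 99
(3) = 6*a^3 + a^2*(-3*l - 54) + a*(138 - 3*l^2) + 9*l^2 + 27*l - 90
(4) = 5*m^3 + m^2*(67 - 31*s) + m*(6*s^2 - 114*s + 184) + 12*s^2 - 104*s + 140
(5) = -m^3 - 5*m^2 + z*(7*m^2 + 35*m)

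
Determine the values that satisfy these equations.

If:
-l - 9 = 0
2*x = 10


Then:
l = -9
x = 5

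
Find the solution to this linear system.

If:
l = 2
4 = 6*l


Then:
No Solution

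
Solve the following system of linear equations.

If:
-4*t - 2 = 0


Then:
t = -1/2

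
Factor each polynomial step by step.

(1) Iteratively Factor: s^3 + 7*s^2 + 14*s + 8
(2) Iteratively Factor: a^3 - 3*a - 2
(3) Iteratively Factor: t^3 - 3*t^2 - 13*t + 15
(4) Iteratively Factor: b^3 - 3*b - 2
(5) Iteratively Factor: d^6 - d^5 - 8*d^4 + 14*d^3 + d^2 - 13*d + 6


(1) = (s + 2)*(s^2 + 5*s + 4) = (s + 1)*(s + 2)*(s + 4)
(2) = (a + 1)*(a^2 - a - 2) = (a - 2)*(a + 1)*(a + 1)
(3) = (t - 5)*(t^2 + 2*t - 3) = (t - 5)*(t - 1)*(t + 3)
(4) = (b + 1)*(b^2 - b - 2) = (b - 2)*(b + 1)*(b + 1)
(5) = (d - 2)*(d^5 + d^4 - 6*d^3 + 2*d^2 + 5*d - 3) = (d - 2)*(d + 1)*(d^4 - 6*d^2 + 8*d - 3) = (d - 2)*(d + 1)*(d + 3)*(d^3 - 3*d^2 + 3*d - 1) = (d - 2)*(d - 1)*(d + 1)*(d + 3)*(d^2 - 2*d + 1) = (d - 2)*(d - 1)^2*(d + 1)*(d + 3)*(d - 1)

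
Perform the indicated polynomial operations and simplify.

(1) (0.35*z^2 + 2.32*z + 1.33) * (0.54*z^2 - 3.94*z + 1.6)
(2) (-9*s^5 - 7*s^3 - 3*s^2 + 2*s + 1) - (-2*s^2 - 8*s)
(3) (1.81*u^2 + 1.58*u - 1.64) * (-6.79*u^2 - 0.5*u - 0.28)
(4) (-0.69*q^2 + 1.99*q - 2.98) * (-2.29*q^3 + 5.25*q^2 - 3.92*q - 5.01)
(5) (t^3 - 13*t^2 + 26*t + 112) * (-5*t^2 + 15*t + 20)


(1) = 0.189*z^4 - 0.1262*z^3 - 7.8626*z^2 - 1.5282*z + 2.128
(2) = -9*s^5 - 7*s^3 - s^2 + 10*s + 1
(3) = -12.2899*u^4 - 11.6332*u^3 + 9.8388*u^2 + 0.3776*u + 0.4592
(4) = 1.5801*q^5 - 8.1796*q^4 + 19.9765*q^3 - 19.9889*q^2 + 1.7117*q + 14.9298
(5) = -5*t^5 + 80*t^4 - 305*t^3 - 430*t^2 + 2200*t + 2240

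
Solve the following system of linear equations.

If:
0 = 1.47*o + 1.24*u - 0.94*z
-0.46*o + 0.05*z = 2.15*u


Then:
o = 0.756341453997915*z
u = -0.138566078529787*z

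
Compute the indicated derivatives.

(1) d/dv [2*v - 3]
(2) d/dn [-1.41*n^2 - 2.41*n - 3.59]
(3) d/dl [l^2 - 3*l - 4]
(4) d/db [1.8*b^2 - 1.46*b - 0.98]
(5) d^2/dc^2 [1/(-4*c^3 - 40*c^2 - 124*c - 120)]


(1) = 2
(2) = -2.82*n - 2.41
(3) = 2*l - 3
(4) = 3.6*b - 1.46
(5) = ((3*c + 10)*(c^3 + 10*c^2 + 31*c + 30) - (3*c^2 + 20*c + 31)^2)/(2*(c^3 + 10*c^2 + 31*c + 30)^3)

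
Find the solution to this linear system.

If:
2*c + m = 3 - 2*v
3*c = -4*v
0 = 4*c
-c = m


Then:
No Solution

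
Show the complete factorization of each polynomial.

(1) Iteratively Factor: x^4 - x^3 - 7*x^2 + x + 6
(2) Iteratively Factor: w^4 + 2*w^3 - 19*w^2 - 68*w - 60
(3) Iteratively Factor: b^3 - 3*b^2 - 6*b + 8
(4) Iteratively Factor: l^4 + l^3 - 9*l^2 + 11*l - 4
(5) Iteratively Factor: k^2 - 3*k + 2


(1) = (x + 1)*(x^3 - 2*x^2 - 5*x + 6) = (x - 1)*(x + 1)*(x^2 - x - 6) = (x - 3)*(x - 1)*(x + 1)*(x + 2)
(2) = (w + 2)*(w^3 - 19*w - 30) = (w + 2)*(w + 3)*(w^2 - 3*w - 10) = (w + 2)^2*(w + 3)*(w - 5)
(3) = (b + 2)*(b^2 - 5*b + 4) = (b - 4)*(b + 2)*(b - 1)
(4) = (l + 4)*(l^3 - 3*l^2 + 3*l - 1) = (l - 1)*(l + 4)*(l^2 - 2*l + 1) = (l - 1)^2*(l + 4)*(l - 1)
(5) = (k - 2)*(k - 1)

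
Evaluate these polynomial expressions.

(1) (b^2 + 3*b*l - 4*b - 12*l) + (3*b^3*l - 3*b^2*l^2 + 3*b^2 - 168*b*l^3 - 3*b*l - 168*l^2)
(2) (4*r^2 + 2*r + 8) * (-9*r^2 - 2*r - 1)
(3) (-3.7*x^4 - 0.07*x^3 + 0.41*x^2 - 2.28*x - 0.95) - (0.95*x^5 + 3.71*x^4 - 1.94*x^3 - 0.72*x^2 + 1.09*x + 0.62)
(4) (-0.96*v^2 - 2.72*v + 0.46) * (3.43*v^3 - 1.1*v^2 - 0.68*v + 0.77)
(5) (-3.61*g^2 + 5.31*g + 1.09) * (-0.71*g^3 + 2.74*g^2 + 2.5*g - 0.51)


(1) = 3*b^3*l - 3*b^2*l^2 + 4*b^2 - 168*b*l^3 - 4*b - 168*l^2 - 12*l
(2) = -36*r^4 - 26*r^3 - 80*r^2 - 18*r - 8
(3) = -0.95*x^5 - 7.41*x^4 + 1.87*x^3 + 1.13*x^2 - 3.37*x - 1.57
(4) = -3.2928*v^5 - 8.2736*v^4 + 5.2226*v^3 + 0.6044*v^2 - 2.4072*v + 0.3542
(5) = 2.5631*g^5 - 13.6615*g^4 + 4.7505*g^3 + 18.1027*g^2 + 0.0169*g - 0.5559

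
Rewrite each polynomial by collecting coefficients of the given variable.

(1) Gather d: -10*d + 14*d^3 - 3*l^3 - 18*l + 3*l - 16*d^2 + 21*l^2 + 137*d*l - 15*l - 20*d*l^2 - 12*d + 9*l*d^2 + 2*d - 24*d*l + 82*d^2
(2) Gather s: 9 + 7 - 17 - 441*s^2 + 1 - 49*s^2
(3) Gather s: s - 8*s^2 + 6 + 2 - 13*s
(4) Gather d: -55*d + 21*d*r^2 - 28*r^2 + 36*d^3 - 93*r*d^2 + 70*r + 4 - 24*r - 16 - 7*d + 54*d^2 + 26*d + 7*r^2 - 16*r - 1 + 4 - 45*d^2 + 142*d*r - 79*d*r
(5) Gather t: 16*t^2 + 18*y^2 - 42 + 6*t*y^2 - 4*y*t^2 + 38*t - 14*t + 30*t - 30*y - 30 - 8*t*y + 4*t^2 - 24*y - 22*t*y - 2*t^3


(1) = 14*d^3 + d^2*(9*l + 66) + d*(-20*l^2 + 113*l - 20) - 3*l^3 + 21*l^2 - 30*l
(2) = -490*s^2
(3) = -8*s^2 - 12*s + 8
(4) = 36*d^3 + d^2*(9 - 93*r) + d*(21*r^2 + 63*r - 36) - 21*r^2 + 30*r - 9
(5) = -2*t^3 + t^2*(20 - 4*y) + t*(6*y^2 - 30*y + 54) + 18*y^2 - 54*y - 72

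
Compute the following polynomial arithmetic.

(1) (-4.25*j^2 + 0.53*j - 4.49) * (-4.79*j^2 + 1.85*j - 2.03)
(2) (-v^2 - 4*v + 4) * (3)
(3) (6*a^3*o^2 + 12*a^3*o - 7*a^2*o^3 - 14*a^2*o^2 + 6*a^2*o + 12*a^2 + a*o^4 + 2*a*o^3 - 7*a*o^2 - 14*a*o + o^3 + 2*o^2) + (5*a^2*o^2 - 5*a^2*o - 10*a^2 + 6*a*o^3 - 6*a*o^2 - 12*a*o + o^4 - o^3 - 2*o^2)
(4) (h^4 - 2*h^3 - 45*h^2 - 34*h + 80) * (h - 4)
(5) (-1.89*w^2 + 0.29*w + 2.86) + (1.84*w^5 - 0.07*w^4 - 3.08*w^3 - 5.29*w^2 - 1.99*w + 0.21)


(1) = 20.3575*j^4 - 10.4012*j^3 + 31.1151*j^2 - 9.3824*j + 9.1147
(2) = -3*v^2 - 12*v + 12
(3) = 6*a^3*o^2 + 12*a^3*o - 7*a^2*o^3 - 9*a^2*o^2 + a^2*o + 2*a^2 + a*o^4 + 8*a*o^3 - 13*a*o^2 - 26*a*o + o^4
(4) = h^5 - 6*h^4 - 37*h^3 + 146*h^2 + 216*h - 320
(5) = 1.84*w^5 - 0.07*w^4 - 3.08*w^3 - 7.18*w^2 - 1.7*w + 3.07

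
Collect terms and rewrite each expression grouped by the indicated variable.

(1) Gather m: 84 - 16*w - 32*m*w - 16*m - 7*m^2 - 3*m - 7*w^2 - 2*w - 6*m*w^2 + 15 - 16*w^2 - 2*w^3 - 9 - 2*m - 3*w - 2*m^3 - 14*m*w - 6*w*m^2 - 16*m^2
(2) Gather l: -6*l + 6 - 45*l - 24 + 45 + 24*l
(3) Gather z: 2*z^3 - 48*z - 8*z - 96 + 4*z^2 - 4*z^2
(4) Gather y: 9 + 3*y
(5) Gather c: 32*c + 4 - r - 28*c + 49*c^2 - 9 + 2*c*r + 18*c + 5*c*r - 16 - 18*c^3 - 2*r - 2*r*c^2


(1) = -2*m^3 + m^2*(-6*w - 23) + m*(-6*w^2 - 46*w - 21) - 2*w^3 - 23*w^2 - 21*w + 90
(2) = 27 - 27*l
(3) = 2*z^3 - 56*z - 96
(4) = 3*y + 9
(5) = -18*c^3 + c^2*(49 - 2*r) + c*(7*r + 22) - 3*r - 21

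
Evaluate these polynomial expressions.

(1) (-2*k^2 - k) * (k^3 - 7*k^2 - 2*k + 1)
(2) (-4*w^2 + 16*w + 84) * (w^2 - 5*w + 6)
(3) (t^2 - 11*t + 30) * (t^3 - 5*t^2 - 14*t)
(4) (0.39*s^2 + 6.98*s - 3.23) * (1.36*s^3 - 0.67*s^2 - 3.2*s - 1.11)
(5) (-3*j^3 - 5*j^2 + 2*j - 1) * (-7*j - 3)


(1) = -2*k^5 + 13*k^4 + 11*k^3 - k
(2) = -4*w^4 + 36*w^3 - 20*w^2 - 324*w + 504
(3) = t^5 - 16*t^4 + 71*t^3 + 4*t^2 - 420*t
(4) = 0.5304*s^5 + 9.2315*s^4 - 10.3174*s^3 - 20.6048*s^2 + 2.5882*s + 3.5853
(5) = 21*j^4 + 44*j^3 + j^2 + j + 3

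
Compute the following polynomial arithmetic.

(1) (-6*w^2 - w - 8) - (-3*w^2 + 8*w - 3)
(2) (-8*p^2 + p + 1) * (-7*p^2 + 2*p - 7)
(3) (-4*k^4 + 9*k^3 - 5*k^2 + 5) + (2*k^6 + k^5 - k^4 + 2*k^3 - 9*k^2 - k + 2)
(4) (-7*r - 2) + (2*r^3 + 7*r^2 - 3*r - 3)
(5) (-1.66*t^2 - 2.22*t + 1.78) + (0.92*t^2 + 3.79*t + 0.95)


(1) = -3*w^2 - 9*w - 5
(2) = 56*p^4 - 23*p^3 + 51*p^2 - 5*p - 7
(3) = 2*k^6 + k^5 - 5*k^4 + 11*k^3 - 14*k^2 - k + 7
(4) = 2*r^3 + 7*r^2 - 10*r - 5
(5) = -0.74*t^2 + 1.57*t + 2.73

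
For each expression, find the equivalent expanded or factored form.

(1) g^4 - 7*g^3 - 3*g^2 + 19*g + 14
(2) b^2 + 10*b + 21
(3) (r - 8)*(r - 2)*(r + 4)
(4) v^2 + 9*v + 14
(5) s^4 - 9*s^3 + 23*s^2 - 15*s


(1) = (g - 7)*(g - 2)*(g + 1)^2
(2) = (b + 3)*(b + 7)
(3) = r^3 - 6*r^2 - 24*r + 64
(4) = (v + 2)*(v + 7)
(5) = s*(s - 5)*(s - 3)*(s - 1)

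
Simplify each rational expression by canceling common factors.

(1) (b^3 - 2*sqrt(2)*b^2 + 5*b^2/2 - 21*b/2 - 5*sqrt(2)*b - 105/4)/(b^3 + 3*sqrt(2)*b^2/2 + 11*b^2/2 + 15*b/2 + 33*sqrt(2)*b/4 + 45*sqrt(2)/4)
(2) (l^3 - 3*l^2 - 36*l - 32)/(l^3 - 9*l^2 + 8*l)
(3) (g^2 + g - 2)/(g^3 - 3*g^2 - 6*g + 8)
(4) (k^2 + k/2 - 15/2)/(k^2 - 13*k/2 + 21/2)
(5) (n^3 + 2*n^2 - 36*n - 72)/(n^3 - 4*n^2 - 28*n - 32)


(1) = (16*b - 56*sqrt(2))/(16*b + 48)
(2) = (l^2 + 5*l + 4)/(l^2 - l)
(3) = 1/(g - 4)
(4) = (2*k^2 + k - 15)/(2*k^2 - 13*k + 21)
(5) = (n^2 - 36)/(n^2 - 6*n - 16)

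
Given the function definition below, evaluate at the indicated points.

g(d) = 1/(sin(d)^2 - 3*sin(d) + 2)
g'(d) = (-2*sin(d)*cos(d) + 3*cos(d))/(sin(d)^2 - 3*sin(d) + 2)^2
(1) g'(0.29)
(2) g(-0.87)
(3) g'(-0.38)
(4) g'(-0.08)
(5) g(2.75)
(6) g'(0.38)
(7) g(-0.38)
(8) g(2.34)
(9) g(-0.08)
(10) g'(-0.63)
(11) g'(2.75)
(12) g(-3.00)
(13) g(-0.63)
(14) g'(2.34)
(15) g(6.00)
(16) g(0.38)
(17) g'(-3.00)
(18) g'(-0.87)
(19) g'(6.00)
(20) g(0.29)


(1) = 1.55
(2) = 0.21
(3) = 0.33
(4) = 0.62
(5) = 1.00
(6) = 2.00
(7) = 0.31
(8) = 2.77
(9) = 0.45
(10) = 0.20
(11) = -2.06
(12) = 0.41
(13) = 0.24
(14) = -8.35
(15) = 0.34
(16) = 0.98
(17) = -0.54
(18) = 0.12
(19) = 0.40
(20) = 0.82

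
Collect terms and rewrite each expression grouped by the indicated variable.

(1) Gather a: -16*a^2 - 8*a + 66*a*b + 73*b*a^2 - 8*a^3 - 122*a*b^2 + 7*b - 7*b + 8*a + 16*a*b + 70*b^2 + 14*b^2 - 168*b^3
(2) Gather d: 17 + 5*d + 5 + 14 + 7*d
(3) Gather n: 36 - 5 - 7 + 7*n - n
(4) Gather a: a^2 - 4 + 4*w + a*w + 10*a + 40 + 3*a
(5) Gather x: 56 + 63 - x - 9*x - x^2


(1) = -8*a^3 + a^2*(73*b - 16) + a*(-122*b^2 + 82*b) - 168*b^3 + 84*b^2
(2) = 12*d + 36
(3) = 6*n + 24
(4) = a^2 + a*(w + 13) + 4*w + 36
(5) = -x^2 - 10*x + 119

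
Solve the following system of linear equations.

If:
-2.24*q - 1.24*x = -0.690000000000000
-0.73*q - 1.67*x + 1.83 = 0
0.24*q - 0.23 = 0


Then:
No Solution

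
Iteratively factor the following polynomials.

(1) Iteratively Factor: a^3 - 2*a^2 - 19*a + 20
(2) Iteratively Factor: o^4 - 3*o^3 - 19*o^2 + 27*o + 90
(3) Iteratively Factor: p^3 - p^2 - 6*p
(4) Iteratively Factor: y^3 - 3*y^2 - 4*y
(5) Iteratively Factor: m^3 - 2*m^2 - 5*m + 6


(1) = (a - 5)*(a^2 + 3*a - 4) = (a - 5)*(a + 4)*(a - 1)
(2) = (o + 3)*(o^3 - 6*o^2 - o + 30) = (o + 2)*(o + 3)*(o^2 - 8*o + 15) = (o - 5)*(o + 2)*(o + 3)*(o - 3)
(3) = (p)*(p^2 - p - 6) = p*(p + 2)*(p - 3)
(4) = (y - 4)*(y^2 + y) = y*(y - 4)*(y + 1)
(5) = (m - 1)*(m^2 - m - 6) = (m - 1)*(m + 2)*(m - 3)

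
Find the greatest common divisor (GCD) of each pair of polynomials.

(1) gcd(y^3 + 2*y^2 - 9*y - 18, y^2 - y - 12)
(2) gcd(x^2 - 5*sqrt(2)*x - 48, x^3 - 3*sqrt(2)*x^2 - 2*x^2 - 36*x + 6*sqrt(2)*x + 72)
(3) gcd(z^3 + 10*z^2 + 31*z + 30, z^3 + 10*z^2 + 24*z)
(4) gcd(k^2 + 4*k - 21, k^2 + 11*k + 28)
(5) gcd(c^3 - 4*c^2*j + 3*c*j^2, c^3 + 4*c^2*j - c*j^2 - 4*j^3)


(1) = gcd((y - 3)*(y + 2)*(y + 3), (y - 4)*(y + 3)) = y + 3
(2) = x + 3*sqrt(2)
(3) = 1
(4) = gcd((k - 3)*(k + 7), (k + 4)*(k + 7)) = k + 7
(5) = gcd(c*(c - 3*j)*(c - j), (c - j)*(c + j)*(c + 4*j)) = c - j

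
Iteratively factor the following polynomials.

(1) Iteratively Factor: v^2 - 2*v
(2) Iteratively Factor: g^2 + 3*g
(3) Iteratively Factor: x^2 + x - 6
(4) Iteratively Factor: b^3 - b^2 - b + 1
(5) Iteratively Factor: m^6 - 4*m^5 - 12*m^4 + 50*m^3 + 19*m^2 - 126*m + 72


(1) = (v - 2)*(v)
(2) = (g)*(g + 3)
(3) = (x - 2)*(x + 3)
(4) = (b + 1)*(b^2 - 2*b + 1) = (b - 1)*(b + 1)*(b - 1)
(5) = (m + 3)*(m^5 - 7*m^4 + 9*m^3 + 23*m^2 - 50*m + 24) = (m - 1)*(m + 3)*(m^4 - 6*m^3 + 3*m^2 + 26*m - 24) = (m - 3)*(m - 1)*(m + 3)*(m^3 - 3*m^2 - 6*m + 8) = (m - 3)*(m - 1)*(m + 2)*(m + 3)*(m^2 - 5*m + 4) = (m - 3)*(m - 1)^2*(m + 2)*(m + 3)*(m - 4)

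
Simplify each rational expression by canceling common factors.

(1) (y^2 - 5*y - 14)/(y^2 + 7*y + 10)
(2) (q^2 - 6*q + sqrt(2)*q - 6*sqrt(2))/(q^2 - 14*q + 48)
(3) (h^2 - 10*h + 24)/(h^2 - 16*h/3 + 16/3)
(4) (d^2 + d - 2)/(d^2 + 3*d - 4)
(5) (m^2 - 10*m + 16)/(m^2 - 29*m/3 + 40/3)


(1) = (y - 7)/(y + 5)
(2) = (q + sqrt(2))/(q - 8)
(3) = (3*h - 18)/(3*h - 4)
(4) = (d + 2)/(d + 4)
(5) = (3*m - 6)/(3*m - 5)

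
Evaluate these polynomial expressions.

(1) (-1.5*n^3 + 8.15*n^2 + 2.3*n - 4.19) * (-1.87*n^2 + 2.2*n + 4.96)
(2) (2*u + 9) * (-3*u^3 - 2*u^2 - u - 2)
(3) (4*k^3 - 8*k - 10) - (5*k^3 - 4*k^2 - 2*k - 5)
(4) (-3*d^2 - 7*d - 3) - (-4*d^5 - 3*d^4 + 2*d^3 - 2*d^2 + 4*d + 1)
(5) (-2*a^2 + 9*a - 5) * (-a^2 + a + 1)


(1) = 2.805*n^5 - 18.5405*n^4 + 6.189*n^3 + 53.3193*n^2 + 2.19*n - 20.7824
(2) = -6*u^4 - 31*u^3 - 20*u^2 - 13*u - 18
(3) = -k^3 + 4*k^2 - 6*k - 5
(4) = 4*d^5 + 3*d^4 - 2*d^3 - d^2 - 11*d - 4
(5) = 2*a^4 - 11*a^3 + 12*a^2 + 4*a - 5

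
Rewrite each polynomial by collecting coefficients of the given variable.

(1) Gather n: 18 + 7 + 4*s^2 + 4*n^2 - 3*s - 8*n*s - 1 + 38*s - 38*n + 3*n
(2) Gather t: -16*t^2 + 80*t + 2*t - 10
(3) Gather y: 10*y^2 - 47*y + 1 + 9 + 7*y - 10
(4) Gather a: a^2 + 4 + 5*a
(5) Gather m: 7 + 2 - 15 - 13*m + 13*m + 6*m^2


(1) = 4*n^2 + n*(-8*s - 35) + 4*s^2 + 35*s + 24
(2) = -16*t^2 + 82*t - 10
(3) = 10*y^2 - 40*y
(4) = a^2 + 5*a + 4
(5) = 6*m^2 - 6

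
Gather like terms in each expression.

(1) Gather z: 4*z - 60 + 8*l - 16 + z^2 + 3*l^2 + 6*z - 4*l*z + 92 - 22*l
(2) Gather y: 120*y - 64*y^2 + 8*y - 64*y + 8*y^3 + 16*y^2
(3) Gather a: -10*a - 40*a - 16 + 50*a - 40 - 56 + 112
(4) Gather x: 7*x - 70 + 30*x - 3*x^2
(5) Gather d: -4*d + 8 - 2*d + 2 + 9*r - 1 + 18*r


(1) = 3*l^2 - 14*l + z^2 + z*(10 - 4*l) + 16
(2) = 8*y^3 - 48*y^2 + 64*y
(3) = 0
(4) = -3*x^2 + 37*x - 70
(5) = -6*d + 27*r + 9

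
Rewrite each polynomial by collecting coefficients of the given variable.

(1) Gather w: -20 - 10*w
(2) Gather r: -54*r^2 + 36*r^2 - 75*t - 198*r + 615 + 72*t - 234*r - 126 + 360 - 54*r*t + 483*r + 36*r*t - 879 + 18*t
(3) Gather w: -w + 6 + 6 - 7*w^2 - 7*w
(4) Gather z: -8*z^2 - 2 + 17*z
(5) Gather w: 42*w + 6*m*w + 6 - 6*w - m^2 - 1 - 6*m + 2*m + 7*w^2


(1) = -10*w - 20
(2) = -18*r^2 + r*(51 - 18*t) + 15*t - 30
(3) = -7*w^2 - 8*w + 12
(4) = -8*z^2 + 17*z - 2
(5) = -m^2 - 4*m + 7*w^2 + w*(6*m + 36) + 5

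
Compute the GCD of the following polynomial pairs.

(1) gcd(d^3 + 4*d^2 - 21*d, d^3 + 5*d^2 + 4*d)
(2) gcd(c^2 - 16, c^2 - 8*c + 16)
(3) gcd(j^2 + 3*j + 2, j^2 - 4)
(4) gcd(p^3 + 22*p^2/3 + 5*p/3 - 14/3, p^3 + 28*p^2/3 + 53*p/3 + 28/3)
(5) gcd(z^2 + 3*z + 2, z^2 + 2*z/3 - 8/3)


(1) = d
(2) = gcd((c - 4)*(c + 4), (c - 4)^2) = c - 4
(3) = j + 2
(4) = gcd((p - 2/3)*(p + 1)*(p + 7), (p + 1)*(p + 4/3)*(p + 7)) = p^2 + 8*p + 7
(5) = gcd((z + 1)*(z + 2), (z - 4/3)*(z + 2)) = z + 2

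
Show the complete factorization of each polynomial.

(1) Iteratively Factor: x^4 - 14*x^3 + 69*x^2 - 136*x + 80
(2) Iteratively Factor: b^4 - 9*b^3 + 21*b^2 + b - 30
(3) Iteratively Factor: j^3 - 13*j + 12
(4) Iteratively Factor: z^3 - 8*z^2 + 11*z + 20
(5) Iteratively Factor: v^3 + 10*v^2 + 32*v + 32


(1) = (x - 4)*(x^3 - 10*x^2 + 29*x - 20) = (x - 4)*(x - 1)*(x^2 - 9*x + 20) = (x - 4)^2*(x - 1)*(x - 5)
(2) = (b - 3)*(b^3 - 6*b^2 + 3*b + 10) = (b - 3)*(b - 2)*(b^2 - 4*b - 5) = (b - 3)*(b - 2)*(b + 1)*(b - 5)
(3) = (j - 3)*(j^2 + 3*j - 4) = (j - 3)*(j + 4)*(j - 1)
(4) = (z - 4)*(z^2 - 4*z - 5) = (z - 4)*(z + 1)*(z - 5)
(5) = (v + 4)*(v^2 + 6*v + 8) = (v + 4)^2*(v + 2)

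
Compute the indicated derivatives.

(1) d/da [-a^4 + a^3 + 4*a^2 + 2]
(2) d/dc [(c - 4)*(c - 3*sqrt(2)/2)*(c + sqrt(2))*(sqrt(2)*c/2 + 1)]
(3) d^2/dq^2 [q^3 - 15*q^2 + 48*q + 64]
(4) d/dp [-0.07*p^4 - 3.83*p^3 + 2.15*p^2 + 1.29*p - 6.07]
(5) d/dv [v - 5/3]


(1) = a*(-4*a^2 + 3*a + 8)
(2) = 2*sqrt(2)*c^3 - 6*sqrt(2)*c^2 + 3*c^2/2 - 4*sqrt(2)*c - 4*c - 3 + 8*sqrt(2)
(3) = 6*q - 30
(4) = -0.28*p^3 - 11.49*p^2 + 4.3*p + 1.29
(5) = 1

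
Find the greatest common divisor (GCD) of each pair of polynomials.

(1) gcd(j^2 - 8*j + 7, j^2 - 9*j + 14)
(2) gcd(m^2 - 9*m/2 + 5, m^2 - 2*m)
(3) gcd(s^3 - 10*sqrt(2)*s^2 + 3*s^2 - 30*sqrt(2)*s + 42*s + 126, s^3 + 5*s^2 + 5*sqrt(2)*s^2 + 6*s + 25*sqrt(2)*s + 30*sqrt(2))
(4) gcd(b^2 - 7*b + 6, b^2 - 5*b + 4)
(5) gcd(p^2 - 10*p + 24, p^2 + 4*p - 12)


(1) = j - 7
(2) = m - 2
(3) = gcd((s + 3)*(s - 7*sqrt(2))*(s - 3*sqrt(2)), (s + 2)*(s + 3)*(s + 5*sqrt(2))) = s + 3
(4) = gcd((b - 6)*(b - 1), (b - 4)*(b - 1)) = b - 1
(5) = 1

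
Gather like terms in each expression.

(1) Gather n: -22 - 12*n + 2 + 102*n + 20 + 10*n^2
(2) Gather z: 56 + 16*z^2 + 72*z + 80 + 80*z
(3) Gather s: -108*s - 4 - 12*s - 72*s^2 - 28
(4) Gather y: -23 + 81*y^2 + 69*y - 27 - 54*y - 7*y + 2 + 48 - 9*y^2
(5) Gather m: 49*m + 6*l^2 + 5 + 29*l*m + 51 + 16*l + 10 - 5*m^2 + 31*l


(1) = 10*n^2 + 90*n
(2) = 16*z^2 + 152*z + 136
(3) = -72*s^2 - 120*s - 32
(4) = 72*y^2 + 8*y
(5) = 6*l^2 + 47*l - 5*m^2 + m*(29*l + 49) + 66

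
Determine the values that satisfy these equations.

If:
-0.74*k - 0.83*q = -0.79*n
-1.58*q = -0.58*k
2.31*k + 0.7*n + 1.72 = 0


Then:
k = -0.53
n = -0.70
q = -0.20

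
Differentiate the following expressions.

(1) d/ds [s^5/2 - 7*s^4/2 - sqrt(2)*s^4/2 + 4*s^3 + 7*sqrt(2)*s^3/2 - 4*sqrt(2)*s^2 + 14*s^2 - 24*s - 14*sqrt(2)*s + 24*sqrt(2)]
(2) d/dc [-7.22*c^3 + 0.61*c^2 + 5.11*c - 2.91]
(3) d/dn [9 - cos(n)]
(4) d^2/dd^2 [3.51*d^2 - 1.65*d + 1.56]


(1) = 5*s^4/2 - 14*s^3 - 2*sqrt(2)*s^3 + 12*s^2 + 21*sqrt(2)*s^2/2 - 8*sqrt(2)*s + 28*s - 24 - 14*sqrt(2)
(2) = -21.66*c^2 + 1.22*c + 5.11
(3) = sin(n)
(4) = 7.02000000000000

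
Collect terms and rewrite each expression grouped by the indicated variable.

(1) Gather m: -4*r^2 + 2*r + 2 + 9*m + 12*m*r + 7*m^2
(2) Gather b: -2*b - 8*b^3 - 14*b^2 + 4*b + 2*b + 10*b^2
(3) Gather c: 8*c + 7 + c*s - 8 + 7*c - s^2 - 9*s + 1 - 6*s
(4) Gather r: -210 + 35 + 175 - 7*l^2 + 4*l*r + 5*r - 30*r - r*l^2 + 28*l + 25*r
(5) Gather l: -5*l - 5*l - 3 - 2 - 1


(1) = 7*m^2 + m*(12*r + 9) - 4*r^2 + 2*r + 2
(2) = -8*b^3 - 4*b^2 + 4*b
(3) = c*(s + 15) - s^2 - 15*s
(4) = -7*l^2 + 28*l + r*(-l^2 + 4*l)
(5) = -10*l - 6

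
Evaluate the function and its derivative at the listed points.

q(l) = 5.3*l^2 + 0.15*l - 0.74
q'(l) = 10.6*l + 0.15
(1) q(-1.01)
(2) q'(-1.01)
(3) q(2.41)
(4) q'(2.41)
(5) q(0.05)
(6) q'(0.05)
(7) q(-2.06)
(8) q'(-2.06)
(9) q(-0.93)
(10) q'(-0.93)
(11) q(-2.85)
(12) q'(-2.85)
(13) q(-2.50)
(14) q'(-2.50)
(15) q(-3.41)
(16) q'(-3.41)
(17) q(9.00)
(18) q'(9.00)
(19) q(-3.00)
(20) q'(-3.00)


(1) = 4.52
(2) = -10.56
(3) = 30.40
(4) = 25.70
(5) = -0.72
(6) = 0.68
(7) = 21.44
(8) = -21.69
(9) = 3.70
(10) = -9.71
(11) = 41.88
(12) = -30.06
(13) = 32.01
(14) = -26.35
(15) = 60.38
(16) = -36.00
(17) = 429.91
(18) = 95.55
(19) = 46.51
(20) = -31.65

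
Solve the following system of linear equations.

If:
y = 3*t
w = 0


Then:
t = y/3
w = 0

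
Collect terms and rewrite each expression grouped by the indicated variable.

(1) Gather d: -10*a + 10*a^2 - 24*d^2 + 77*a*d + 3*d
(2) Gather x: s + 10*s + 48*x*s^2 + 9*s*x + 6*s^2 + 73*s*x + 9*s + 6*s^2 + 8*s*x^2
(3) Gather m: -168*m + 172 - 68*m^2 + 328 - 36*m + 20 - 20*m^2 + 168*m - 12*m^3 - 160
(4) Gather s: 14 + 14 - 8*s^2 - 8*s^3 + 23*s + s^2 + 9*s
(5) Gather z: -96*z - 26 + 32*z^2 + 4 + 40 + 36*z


(1) = 10*a^2 - 10*a - 24*d^2 + d*(77*a + 3)
(2) = 12*s^2 + 8*s*x^2 + 20*s + x*(48*s^2 + 82*s)
(3) = -12*m^3 - 88*m^2 - 36*m + 360
(4) = -8*s^3 - 7*s^2 + 32*s + 28
(5) = 32*z^2 - 60*z + 18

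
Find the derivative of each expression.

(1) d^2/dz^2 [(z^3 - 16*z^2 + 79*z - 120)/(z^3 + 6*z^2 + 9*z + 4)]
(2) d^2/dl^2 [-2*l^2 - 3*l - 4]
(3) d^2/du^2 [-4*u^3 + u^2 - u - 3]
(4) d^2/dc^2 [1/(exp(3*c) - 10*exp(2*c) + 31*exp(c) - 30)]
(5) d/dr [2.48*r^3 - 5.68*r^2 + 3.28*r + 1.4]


(1) = 4*(-11*z^4 + 127*z^3 + 312*z^2 - 1880*z - 4970)/(z^7 + 16*z^6 + 102*z^5 + 332*z^4 + 593*z^3 + 588*z^2 + 304*z + 64)
(2) = -4
(3) = 2 - 24*u
(4) = ((-9*exp(2*c) + 40*exp(c) - 31)*(exp(3*c) - 10*exp(2*c) + 31*exp(c) - 30) + 2*(3*exp(2*c) - 20*exp(c) + 31)^2*exp(c))*exp(c)/(exp(3*c) - 10*exp(2*c) + 31*exp(c) - 30)^3
(5) = 7.44*r^2 - 11.36*r + 3.28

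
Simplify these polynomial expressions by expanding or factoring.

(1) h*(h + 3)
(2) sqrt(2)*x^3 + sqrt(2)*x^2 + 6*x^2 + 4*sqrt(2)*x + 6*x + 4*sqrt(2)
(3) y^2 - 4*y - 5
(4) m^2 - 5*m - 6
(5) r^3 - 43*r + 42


(1) = h^2 + 3*h
(2) = (x + sqrt(2))*(x + 2*sqrt(2))*(sqrt(2)*x + sqrt(2))
(3) = (y - 5)*(y + 1)
(4) = (m - 6)*(m + 1)
(5) = (r - 6)*(r - 1)*(r + 7)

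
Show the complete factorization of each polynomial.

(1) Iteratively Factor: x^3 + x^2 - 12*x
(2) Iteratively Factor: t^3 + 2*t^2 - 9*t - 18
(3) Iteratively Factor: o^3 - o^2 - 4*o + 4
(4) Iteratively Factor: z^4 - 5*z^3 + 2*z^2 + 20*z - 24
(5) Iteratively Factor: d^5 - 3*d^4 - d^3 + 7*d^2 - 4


(1) = (x + 4)*(x^2 - 3*x) = (x - 3)*(x + 4)*(x)
(2) = (t + 3)*(t^2 - t - 6) = (t - 3)*(t + 3)*(t + 2)
(3) = (o - 2)*(o^2 + o - 2) = (o - 2)*(o + 2)*(o - 1)
(4) = (z - 2)*(z^3 - 3*z^2 - 4*z + 12) = (z - 2)*(z + 2)*(z^2 - 5*z + 6) = (z - 3)*(z - 2)*(z + 2)*(z - 2)
(5) = (d - 2)*(d^4 - d^3 - 3*d^2 + d + 2) = (d - 2)^2*(d^3 + d^2 - d - 1) = (d - 2)^2*(d + 1)*(d^2 - 1) = (d - 2)^2*(d + 1)^2*(d - 1)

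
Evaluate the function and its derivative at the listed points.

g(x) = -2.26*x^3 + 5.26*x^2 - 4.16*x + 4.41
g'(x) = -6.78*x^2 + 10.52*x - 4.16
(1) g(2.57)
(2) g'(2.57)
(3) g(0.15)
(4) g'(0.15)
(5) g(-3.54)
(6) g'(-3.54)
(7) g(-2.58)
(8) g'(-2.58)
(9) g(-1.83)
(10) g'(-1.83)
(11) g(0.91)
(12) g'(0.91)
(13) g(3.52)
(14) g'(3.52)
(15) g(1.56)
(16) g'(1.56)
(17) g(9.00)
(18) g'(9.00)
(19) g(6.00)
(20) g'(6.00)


(1) = -9.90
(2) = -21.90
(3) = 3.90
(4) = -2.73
(5) = 185.31
(6) = -126.37
(7) = 88.97
(8) = -76.43
(9) = 43.49
(10) = -46.12
(11) = 3.28
(12) = -0.20
(13) = -43.63
(14) = -51.14
(15) = 2.14
(16) = -4.25
(17) = -1254.51
(18) = -458.66
(19) = -319.35
(20) = -185.12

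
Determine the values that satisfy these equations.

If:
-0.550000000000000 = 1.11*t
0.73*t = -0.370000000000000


Then:
No Solution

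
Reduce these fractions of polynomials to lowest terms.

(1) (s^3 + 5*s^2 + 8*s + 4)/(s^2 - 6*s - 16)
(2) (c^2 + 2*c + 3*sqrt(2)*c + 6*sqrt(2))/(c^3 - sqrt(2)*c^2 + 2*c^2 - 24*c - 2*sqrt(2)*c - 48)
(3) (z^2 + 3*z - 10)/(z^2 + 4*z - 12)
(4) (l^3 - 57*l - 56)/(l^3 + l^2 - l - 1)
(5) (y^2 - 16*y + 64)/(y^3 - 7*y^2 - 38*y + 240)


(1) = (s^2 + 3*s + 2)/(s - 8)
(2) = 1/(c - 4*sqrt(2))
(3) = (z + 5)/(z + 6)
(4) = (l^2 - l - 56)/(l^2 - 1)
(5) = (y - 8)/(y^2 + y - 30)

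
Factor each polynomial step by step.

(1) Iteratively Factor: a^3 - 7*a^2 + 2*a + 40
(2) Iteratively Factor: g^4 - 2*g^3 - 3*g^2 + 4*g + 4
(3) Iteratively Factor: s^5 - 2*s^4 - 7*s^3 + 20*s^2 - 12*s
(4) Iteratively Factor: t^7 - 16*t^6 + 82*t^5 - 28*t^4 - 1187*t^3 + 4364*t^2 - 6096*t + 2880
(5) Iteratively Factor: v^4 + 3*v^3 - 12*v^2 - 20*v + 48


(1) = (a + 2)*(a^2 - 9*a + 20) = (a - 4)*(a + 2)*(a - 5)
(2) = (g + 1)*(g^3 - 3*g^2 + 4) = (g + 1)^2*(g^2 - 4*g + 4) = (g - 2)*(g + 1)^2*(g - 2)
(3) = (s - 2)*(s^4 - 7*s^2 + 6*s) = s*(s - 2)*(s^3 - 7*s + 6) = s*(s - 2)*(s - 1)*(s^2 + s - 6) = s*(s - 2)*(s - 1)*(s + 3)*(s - 2)
(4) = (t - 1)*(t^6 - 15*t^5 + 67*t^4 + 39*t^3 - 1148*t^2 + 3216*t - 2880) = (t - 1)*(t + 4)*(t^5 - 19*t^4 + 143*t^3 - 533*t^2 + 984*t - 720) = (t - 3)*(t - 1)*(t + 4)*(t^4 - 16*t^3 + 95*t^2 - 248*t + 240) = (t - 5)*(t - 3)*(t - 1)*(t + 4)*(t^3 - 11*t^2 + 40*t - 48) = (t - 5)*(t - 4)*(t - 3)*(t - 1)*(t + 4)*(t^2 - 7*t + 12) = (t - 5)*(t - 4)*(t - 3)^2*(t - 1)*(t + 4)*(t - 4)
(5) = (v - 2)*(v^3 + 5*v^2 - 2*v - 24) = (v - 2)*(v + 3)*(v^2 + 2*v - 8) = (v - 2)^2*(v + 3)*(v + 4)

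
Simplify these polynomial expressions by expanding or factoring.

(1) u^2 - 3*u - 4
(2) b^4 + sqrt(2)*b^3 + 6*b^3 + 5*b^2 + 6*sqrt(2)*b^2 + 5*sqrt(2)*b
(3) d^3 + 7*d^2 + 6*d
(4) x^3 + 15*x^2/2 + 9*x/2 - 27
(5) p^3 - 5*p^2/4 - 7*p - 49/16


(1) = (u - 4)*(u + 1)
(2) = b*(b + 1)*(b + 5)*(b + sqrt(2))
(3) = d*(d + 1)*(d + 6)
(4) = (x - 3/2)*(x + 3)*(x + 6)
(5) = (p - 7/2)*(p + 1/2)*(p + 7/4)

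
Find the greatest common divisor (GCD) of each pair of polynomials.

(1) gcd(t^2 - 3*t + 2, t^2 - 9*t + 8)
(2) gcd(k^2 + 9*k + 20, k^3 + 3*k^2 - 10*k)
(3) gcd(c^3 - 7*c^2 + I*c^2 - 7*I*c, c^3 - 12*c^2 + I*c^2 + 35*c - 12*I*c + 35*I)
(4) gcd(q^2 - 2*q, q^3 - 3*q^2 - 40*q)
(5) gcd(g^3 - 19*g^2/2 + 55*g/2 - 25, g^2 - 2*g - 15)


(1) = t - 1
(2) = gcd((k + 4)*(k + 5), k*(k - 2)*(k + 5)) = k + 5
(3) = c^2 + c*(-7 + I) - 7*I
(4) = gcd(q*(q - 2), q*(q - 8)*(q + 5)) = q
(5) = g - 5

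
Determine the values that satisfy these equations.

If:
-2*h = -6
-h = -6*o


Then:
h = 3
o = 1/2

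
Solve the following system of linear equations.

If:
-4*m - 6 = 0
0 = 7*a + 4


Then:
a = -4/7
m = -3/2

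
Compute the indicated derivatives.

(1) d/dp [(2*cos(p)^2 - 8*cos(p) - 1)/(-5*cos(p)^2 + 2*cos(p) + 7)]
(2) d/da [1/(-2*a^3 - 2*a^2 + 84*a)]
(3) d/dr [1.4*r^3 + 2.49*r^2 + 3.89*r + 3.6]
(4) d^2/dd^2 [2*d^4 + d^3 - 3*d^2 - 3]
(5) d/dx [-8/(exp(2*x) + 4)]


(1) = 18*(-cos(p) + cos(2*p) + 4)*sin(p)/((cos(p) + 1)^2*(5*cos(p) - 7)^2)
(2) = (3*a^2/2 + a - 21)/(a^2*(a^2 + a - 42)^2)
(3) = 4.2*r^2 + 4.98*r + 3.89
(4) = 24*d^2 + 6*d - 6
(5) = 16*exp(2*x)/(exp(2*x) + 4)^2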